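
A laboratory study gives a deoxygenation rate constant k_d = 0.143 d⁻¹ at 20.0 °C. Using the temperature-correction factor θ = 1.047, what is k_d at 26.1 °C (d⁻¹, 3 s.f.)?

k_d(T₂) = k_d(T₁) · θ^(T₂−T₁) = 0.143 × 1.047^(26.1−20.0)
= 0.143 × 1.047^6.10 = 0.143 × 1.323 = 0.1892 d⁻¹.

k_d ≈ 0.189 d⁻¹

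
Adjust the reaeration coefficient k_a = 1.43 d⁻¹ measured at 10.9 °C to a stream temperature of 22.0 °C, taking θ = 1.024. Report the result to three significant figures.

k_a(T₂) = k_a(T₁) · θ^(T₂−T₁) = 1.43 × 1.024^(22.0−10.9)
= 1.43 × 1.024^11.1 = 1.43 × 1.301 = 1.861 d⁻¹.

k_a ≈ 1.86 d⁻¹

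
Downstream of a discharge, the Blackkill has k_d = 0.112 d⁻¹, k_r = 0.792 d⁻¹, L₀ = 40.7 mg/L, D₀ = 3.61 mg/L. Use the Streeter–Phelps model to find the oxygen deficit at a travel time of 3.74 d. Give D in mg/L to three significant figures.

k_d L₀/(k_r−k_d) = 0.112×40.7/(0.792−0.112) = 4.558/0.6800 = 6.704 mg/L.
e^(−k_d t) = e^(−0.112×3.740) = 0.6578; e^(−k_r t) = e^(−0.792×3.740) = 0.05171.
D = 6.704 × (0.6578 − 0.05171) + 3.61 × 0.05171 = 4.063 + 0.1867 = 4.249 mg/L.

D ≈ 4.25 mg/L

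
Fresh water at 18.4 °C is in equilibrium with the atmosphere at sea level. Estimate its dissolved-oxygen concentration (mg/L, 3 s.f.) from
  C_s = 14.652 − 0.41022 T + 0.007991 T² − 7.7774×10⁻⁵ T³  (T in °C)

C_s = 14.652 − 0.41022×18.4 + 0.007991×18.4² − 7.7774×10⁻⁵×18.4³ = 9.325 mg/L.

C_s ≈ 9.32 mg/L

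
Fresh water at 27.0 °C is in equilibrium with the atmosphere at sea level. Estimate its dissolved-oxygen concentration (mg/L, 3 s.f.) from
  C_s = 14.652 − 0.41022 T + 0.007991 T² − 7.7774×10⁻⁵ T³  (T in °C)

C_s ≈ 7.87 mg/L

C_s = 14.652 − 0.41022×27.0 + 0.007991×27.0² − 7.7774×10⁻⁵×27.0³ = 7.871 mg/L.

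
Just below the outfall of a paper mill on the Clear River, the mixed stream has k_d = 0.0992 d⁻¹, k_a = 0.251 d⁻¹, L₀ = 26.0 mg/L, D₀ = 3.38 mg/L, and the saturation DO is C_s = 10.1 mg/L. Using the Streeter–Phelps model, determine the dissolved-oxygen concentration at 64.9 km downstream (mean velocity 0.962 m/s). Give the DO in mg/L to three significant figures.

DO ≈ 5.56 mg/L

Travel time t = x/v = 64.9 km / (0.962 m/s) = 64900 m / 0.962 m/s = 67460 s = 0.7808 d.
k_d L₀/(k_a−k_d) = 0.0992×26.0/(0.251−0.0992) = 2.579/0.1518 = 16.99 mg/L.
e^(−k_d t) = e^(−0.0992×0.7808) = 0.9255; e^(−k_a t) = e^(−0.251×0.7808) = 0.8220.
D = 16.99 × (0.9255 − 0.8220) + 3.38 × 0.8220 = 1.758 + 2.778 = 4.536 mg/L.
DO = C_s − D = 10.1 − 4.536 = 5.564 mg/L.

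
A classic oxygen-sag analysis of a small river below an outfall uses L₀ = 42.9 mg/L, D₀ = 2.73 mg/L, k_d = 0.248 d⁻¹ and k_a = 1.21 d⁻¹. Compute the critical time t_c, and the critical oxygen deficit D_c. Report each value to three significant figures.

At the critical point dD/dt = 0, so k_d L₀ e^(−k_d t) = k_a D. Substituting D(t) from the Streeter–Phelps equation and solving for t gives
t_c = ln[(k_a/k_d)(1 − D₀(k_a−k_d)/(k_d L₀))] / (k_a−k_d).
Here k_a−k_d = 0.9620 d⁻¹ and 1 − D₀(k_a−k_d)/(k_d L₀) = 1 − 2.73×0.9620/(0.248×42.9) = 0.7532, so
t_c = ln(4.879 × 0.7532) / 0.9620 = 1.301 / 0.9620 = 1.353 d.
D_c = (k_d/k_a) L₀ e^(−k_d t_c) = (0.248/1.21) × 42.9 × e^(−0.248×1.353) = 0.2050 × 42.9 × 0.7150 = 6.287 mg/L.

t_c ≈ 1.35 d; D_c ≈ 6.29 mg/L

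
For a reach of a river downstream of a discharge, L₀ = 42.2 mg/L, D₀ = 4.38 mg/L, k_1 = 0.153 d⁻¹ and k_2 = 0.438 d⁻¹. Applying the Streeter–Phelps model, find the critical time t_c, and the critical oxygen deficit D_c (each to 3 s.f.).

t_c = [1/(k_2−k_1)] ln[(k_2/k_1)(1 − D₀(k_2−k_1)/(k_1 L₀))]
= [1/(0.438−0.153)] ln[(0.438/0.153)(1 − 4.38×0.2850/(0.153×42.2))]
= (1/0.2850) ln[2.863 × 0.8067] = 3.509 × ln(2.309) = 3.509 × 0.8369 = 2.937 d.
L(t_c) = L₀ e^(−k_1 t_c) = 42.2 × 0.6381 = 26.93 mg/L, and at the critical point k_2 D_c = k_1 L, so D_c = (0.153/0.438) × 26.93 = 9.406 mg/L.

t_c ≈ 2.94 d; D_c ≈ 9.41 mg/L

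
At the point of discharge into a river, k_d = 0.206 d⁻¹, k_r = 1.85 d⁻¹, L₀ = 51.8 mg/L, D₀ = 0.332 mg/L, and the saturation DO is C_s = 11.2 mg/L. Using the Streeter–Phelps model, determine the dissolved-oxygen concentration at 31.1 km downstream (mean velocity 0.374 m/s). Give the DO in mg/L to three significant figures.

DO ≈ 6.91 mg/L

Travel time t = x/v = 31.1 km / (0.374 m/s) = 31100 m / 0.374 m/s = 83160 s = 0.9624 d.
k_d L₀/(k_r−k_d) = 0.206×51.8/(1.85−0.206) = 10.67/1.644 = 6.491 mg/L.
e^(−k_d t) = e^(−0.206×0.9624) = 0.8202; e^(−k_r t) = e^(−1.85×0.9624) = 0.1686.
D = 6.491 × (0.8202 − 0.1686) + 0.332 × 0.1686 = 4.229 + 0.05596 = 4.285 mg/L.
DO = C_s − D = 11.2 − 4.285 = 6.915 mg/L.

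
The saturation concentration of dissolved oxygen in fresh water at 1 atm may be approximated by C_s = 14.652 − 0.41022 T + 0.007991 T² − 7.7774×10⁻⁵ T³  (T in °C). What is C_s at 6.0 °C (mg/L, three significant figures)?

C_s ≈ 12.5 mg/L

C_s = 14.652 − 0.41022×6.0 + 0.007991×6.0² − 7.7774×10⁻⁵×6.0³ = 12.46 mg/L.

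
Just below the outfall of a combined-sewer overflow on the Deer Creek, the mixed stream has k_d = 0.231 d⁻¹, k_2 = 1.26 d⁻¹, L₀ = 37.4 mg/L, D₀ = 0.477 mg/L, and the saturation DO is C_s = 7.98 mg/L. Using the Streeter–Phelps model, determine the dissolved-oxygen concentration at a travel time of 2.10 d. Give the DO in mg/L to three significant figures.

DO ≈ 3.37 mg/L

k_d L₀/(k_2−k_d) = 0.231×37.4/(1.26−0.231) = 8.639/1.029 = 8.396 mg/L.
e^(−k_d t) = e^(−0.231×2.100) = 0.6156; e^(−k_2 t) = e^(−1.26×2.100) = 0.07093.
D = 8.396 × (0.6156 − 0.07093) + 0.477 × 0.07093 = 4.573 + 0.03384 = 4.607 mg/L.
DO = C_s − D = 7.98 − 4.607 = 3.373 mg/L.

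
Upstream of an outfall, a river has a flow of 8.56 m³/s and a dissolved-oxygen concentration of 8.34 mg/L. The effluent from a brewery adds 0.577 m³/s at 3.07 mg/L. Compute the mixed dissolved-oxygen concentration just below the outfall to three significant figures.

8.01 mg/L

Flow-weighted mixing: C = (Q_r C_r + Q_w C_w)/(Q_r + Q_w)
= (8.56×8.34 + 0.577×3.07)/(8.56 + 0.577) = 73.16/9.137 = 8.007 mg/L.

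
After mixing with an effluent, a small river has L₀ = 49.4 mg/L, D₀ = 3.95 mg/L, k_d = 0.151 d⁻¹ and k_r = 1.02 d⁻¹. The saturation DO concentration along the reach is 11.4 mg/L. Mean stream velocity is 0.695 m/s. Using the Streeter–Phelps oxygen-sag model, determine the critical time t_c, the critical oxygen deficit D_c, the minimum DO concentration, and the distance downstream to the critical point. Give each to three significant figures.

At the critical point dD/dt = 0, so k_d L₀ e^(−k_d t) = k_r D. Substituting D(t) from the Streeter–Phelps equation and solving for t gives
t_c = ln[(k_r/k_d)(1 − D₀(k_r−k_d)/(k_d L₀))] / (k_r−k_d).
Here k_r−k_d = 0.8690 d⁻¹ and 1 − D₀(k_r−k_d)/(k_d L₀) = 1 − 3.95×0.8690/(0.151×49.4) = 0.5398, so
t_c = ln(6.755 × 0.5398) / 0.8690 = 1.294 / 0.8690 = 1.489 d.
D_c = (k_d/k_r) L₀ e^(−k_d t_c) = (0.151/1.02) × 49.4 × e^(−0.151×1.489) = 0.1480 × 49.4 × 0.7987 = 5.841 mg/L.
Minimum DO = C_s − D_c = 11.4 − 5.841 = 5.559 mg/L.
x_c = v t_c = 0.695 m/s × 1.489 d × 86400 s/d = 89400 m ≈ 89.4 km.

t_c ≈ 1.49 d; D_c ≈ 5.84 mg/L; min DO ≈ 5.56 mg/L; x_c ≈ 89.4 km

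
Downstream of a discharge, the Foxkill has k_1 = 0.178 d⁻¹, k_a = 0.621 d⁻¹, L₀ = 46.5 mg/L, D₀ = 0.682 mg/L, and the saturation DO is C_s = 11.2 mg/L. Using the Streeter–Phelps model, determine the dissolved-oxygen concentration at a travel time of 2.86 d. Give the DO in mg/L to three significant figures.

k_1 L₀/(k_a−k_1) = 0.178×46.5/(0.621−0.178) = 8.277/0.4430 = 18.68 mg/L.
e^(−k_1 t) = e^(−0.178×2.860) = 0.6010; e^(−k_a t) = e^(−0.621×2.860) = 0.1693.
D = 18.68 × (0.6010 − 0.1693) + 0.682 × 0.1693 = 8.067 + 0.1155 = 8.182 mg/L.
DO = C_s − D = 11.2 − 8.182 = 3.018 mg/L.

DO ≈ 3.02 mg/L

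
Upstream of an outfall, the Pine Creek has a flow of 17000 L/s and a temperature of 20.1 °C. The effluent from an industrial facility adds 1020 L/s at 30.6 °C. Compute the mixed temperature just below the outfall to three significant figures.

20.7 °C

Flow-weighted mixing: C = (Q_r C_r + Q_w C_w)/(Q_r + Q_w)
= (17000×20.1 + 1020×30.6)/(17000 + 1020) = 372900/18020 = 20.69 °C.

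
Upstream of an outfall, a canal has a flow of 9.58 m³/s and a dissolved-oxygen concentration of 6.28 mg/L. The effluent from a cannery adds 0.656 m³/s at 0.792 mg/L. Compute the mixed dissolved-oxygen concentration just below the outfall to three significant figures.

5.93 mg/L

Flow-weighted mixing: C = (Q_r C_r + Q_w C_w)/(Q_r + Q_w)
= (9.58×6.28 + 0.656×0.792)/(9.58 + 0.656) = 60.68/10.24 = 5.928 mg/L.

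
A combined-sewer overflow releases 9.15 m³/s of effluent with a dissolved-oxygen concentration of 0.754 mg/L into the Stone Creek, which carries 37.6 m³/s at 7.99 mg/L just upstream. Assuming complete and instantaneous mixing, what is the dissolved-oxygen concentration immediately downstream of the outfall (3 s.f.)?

6.57 mg/L

Flow-weighted mixing: C = (Q_r C_r + Q_w C_w)/(Q_r + Q_w)
= (37.6×7.99 + 9.15×0.754)/(37.6 + 9.15) = 307.3/46.75 = 6.574 mg/L.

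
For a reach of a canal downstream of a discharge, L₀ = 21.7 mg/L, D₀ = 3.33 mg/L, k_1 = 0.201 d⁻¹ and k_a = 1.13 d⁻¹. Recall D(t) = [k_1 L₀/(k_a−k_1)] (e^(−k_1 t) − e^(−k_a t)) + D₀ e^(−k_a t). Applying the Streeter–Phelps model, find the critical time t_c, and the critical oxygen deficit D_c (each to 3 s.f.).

t_c ≈ 0.529 d; D_c ≈ 3.47 mg/L

With k_a/k_1 = 5.622 and 1 − D₀(k_a−k_1)/(k_1 L₀) = 0.2907,
t_c = ln(5.622 × 0.2907) / (1.13 − 0.201) = ln(1.635) / 0.9290 = 0.4913/0.9290 = 0.5289 d.
D_c = (k_1/k_a) L₀ e^(−k_1 t_c) = (0.201/1.13) × 21.7 × e^(−0.201×0.5289) = 0.1779 × 21.7 × 0.8991 = 3.471 mg/L.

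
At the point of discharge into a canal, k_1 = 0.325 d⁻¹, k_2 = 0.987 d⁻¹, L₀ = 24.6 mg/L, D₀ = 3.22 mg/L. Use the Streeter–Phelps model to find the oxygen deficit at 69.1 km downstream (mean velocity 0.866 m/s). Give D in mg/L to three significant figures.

D ≈ 5.39 mg/L

Travel time t = x/v = 69.1 km / (0.866 m/s) = 69100 m / 0.866 m/s = 79790 s = 0.9235 d.
k_1 L₀/(k_2−k_1) = 0.325×24.6/(0.987−0.325) = 7.995/0.6620 = 12.08 mg/L.
e^(−k_1 t) = e^(−0.325×0.9235) = 0.7407; e^(−k_2 t) = e^(−0.987×0.9235) = 0.4019.
D = 12.08 × (0.7407 − 0.4019) + 3.22 × 0.4019 = 4.092 + 1.294 = 5.386 mg/L.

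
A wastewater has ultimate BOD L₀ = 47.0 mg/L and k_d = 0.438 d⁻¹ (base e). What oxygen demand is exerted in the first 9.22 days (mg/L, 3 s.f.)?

y ≈ 46.2 mg/L

y_t = L₀(1 − e^(−k_d t)) = 47.0 × (1 − e^(−0.438×9.22))
= 47.0 × (1 − 0.01763) = 47.0 × 0.9824 = 46.17 mg/L.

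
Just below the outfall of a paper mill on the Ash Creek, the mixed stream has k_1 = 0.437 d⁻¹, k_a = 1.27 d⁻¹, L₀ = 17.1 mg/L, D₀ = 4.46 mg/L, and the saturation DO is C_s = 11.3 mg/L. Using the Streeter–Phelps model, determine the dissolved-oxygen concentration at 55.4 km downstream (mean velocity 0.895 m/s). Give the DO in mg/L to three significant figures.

DO ≈ 6.56 mg/L

Travel time t = x/v = 55.4 km / (0.895 m/s) = 55400 m / 0.895 m/s = 61900 s = 0.7164 d.
k_1 L₀/(k_a−k_1) = 0.437×17.1/(1.27−0.437) = 7.473/0.8330 = 8.971 mg/L.
e^(−k_1 t) = e^(−0.437×0.7164) = 0.7312; e^(−k_a t) = e^(−1.27×0.7164) = 0.4026.
D = 8.971 × (0.7312 − 0.4026) + 4.46 × 0.4026 = 2.948 + 1.796 = 4.743 mg/L.
DO = C_s − D = 11.3 − 4.743 = 6.557 mg/L.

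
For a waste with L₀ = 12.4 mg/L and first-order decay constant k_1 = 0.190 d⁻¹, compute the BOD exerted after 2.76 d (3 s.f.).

y_t = L₀(1 − e^(−k_1 t)) = 12.4 × (1 − e^(−0.190×2.76))
= 12.4 × (1 − 0.5919) = 12.4 × 0.4081 = 5.060 mg/L.

y ≈ 5.06 mg/L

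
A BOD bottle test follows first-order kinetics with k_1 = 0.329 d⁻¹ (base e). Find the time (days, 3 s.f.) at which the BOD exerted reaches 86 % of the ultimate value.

y/L₀ = 1 − e^(−k_1 t) = 0.86 ⇒ e^(−k_1 t) = 0.140
t = −ln(0.140) / 0.329 = 1.966 / 0.329 = 5.976 d.

t ≈ 5.98 d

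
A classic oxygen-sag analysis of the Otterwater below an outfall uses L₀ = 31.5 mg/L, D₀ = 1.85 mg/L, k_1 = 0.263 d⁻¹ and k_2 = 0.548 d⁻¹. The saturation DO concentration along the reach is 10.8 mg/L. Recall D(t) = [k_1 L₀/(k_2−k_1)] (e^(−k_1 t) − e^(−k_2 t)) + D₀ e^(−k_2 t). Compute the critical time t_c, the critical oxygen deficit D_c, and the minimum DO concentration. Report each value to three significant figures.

At the critical point dD/dt = 0, so k_1 L₀ e^(−k_1 t) = k_2 D. Substituting D(t) from the Streeter–Phelps equation and solving for t gives
t_c = ln[(k_2/k_1)(1 − D₀(k_2−k_1)/(k_1 L₀))] / (k_2−k_1).
Here k_2−k_1 = 0.2850 d⁻¹ and 1 − D₀(k_2−k_1)/(k_1 L₀) = 1 − 1.85×0.2850/(0.263×31.5) = 0.9364, so
t_c = ln(2.084 × 0.9364) / 0.2850 = 0.6684 / 0.2850 = 2.345 d.
L(t_c) = L₀ e^(−k_1 t_c) = 31.5 × 0.5397 = 17.00 mg/L, and at the critical point k_2 D_c = k_1 L, so D_c = (0.263/0.548) × 17.00 = 8.159 mg/L.
Minimum DO = C_s − D_c = 10.8 − 8.159 = 2.641 mg/L.

t_c ≈ 2.35 d; D_c ≈ 8.16 mg/L; min DO ≈ 2.64 mg/L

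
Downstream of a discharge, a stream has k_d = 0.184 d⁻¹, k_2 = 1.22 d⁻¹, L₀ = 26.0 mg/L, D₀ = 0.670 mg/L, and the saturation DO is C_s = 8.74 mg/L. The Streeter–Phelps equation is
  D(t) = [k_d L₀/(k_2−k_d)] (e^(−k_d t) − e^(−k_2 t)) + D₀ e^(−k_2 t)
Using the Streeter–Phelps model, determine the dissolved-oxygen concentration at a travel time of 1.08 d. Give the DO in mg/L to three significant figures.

DO ≈ 6.01 mg/L

k_d L₀/(k_2−k_d) = 0.184×26.0/(1.22−0.184) = 4.784/1.036 = 4.618 mg/L.
e^(−k_d t) = e^(−0.184×1.080) = 0.8198; e^(−k_2 t) = e^(−1.22×1.080) = 0.2678.
D = 4.618 × (0.8198 − 0.2678) + 0.670 × 0.2678 = 2.549 + 0.1794 = 2.728 mg/L.
DO = C_s − D = 8.74 − 2.728 = 6.012 mg/L.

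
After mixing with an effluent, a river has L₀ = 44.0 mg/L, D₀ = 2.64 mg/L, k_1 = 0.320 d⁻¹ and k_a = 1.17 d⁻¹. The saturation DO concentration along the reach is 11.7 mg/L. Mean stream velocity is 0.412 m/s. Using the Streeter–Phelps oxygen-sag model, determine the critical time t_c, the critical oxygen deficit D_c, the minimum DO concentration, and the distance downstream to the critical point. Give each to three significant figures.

t_c ≈ 1.32 d; D_c ≈ 7.89 mg/L; min DO ≈ 3.81 mg/L; x_c ≈ 47.0 km

At the critical point dD/dt = 0, so k_1 L₀ e^(−k_1 t) = k_a D. Substituting D(t) from the Streeter–Phelps equation and solving for t gives
t_c = ln[(k_a/k_1)(1 − D₀(k_a−k_1)/(k_1 L₀))] / (k_a−k_1).
Here k_a−k_1 = 0.8500 d⁻¹ and 1 − D₀(k_a−k_1)/(k_1 L₀) = 1 − 2.64×0.8500/(0.320×44.0) = 0.8406, so
t_c = ln(3.656 × 0.8406) / 0.8500 = 1.123 / 0.8500 = 1.321 d.
L(t_c) = L₀ e^(−k_1 t_c) = 44.0 × 0.6553 = 28.83 mg/L, and at the critical point k_a D_c = k_1 L, so D_c = (0.320/1.17) × 28.83 = 7.886 mg/L.
Minimum DO = C_s − D_c = 11.7 − 7.886 = 3.814 mg/L.
x_c = v t_c = 0.412 m/s × 1.321 d × 86400 s/d = 47020 m ≈ 47.0 km.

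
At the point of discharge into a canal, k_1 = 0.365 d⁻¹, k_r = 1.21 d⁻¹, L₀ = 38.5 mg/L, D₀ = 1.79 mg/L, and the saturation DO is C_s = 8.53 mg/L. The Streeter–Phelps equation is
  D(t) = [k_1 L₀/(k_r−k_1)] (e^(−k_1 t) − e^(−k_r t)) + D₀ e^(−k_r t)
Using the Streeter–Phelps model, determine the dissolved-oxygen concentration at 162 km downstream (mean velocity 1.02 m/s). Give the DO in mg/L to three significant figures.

Travel time t = x/v = 162 km / (1.02 m/s) = 162000 m / 1.02 m/s = 158800 s = 1.838 d.
k_1 L₀/(k_r−k_1) = 0.365×38.5/(1.21−0.365) = 14.05/0.8450 = 16.63 mg/L.
e^(−k_1 t) = e^(−0.365×1.838) = 0.5112; e^(−k_r t) = e^(−1.21×1.838) = 0.1081.
D = 16.63 × (0.5112 − 0.1081) + 1.79 × 0.1081 = 6.703 + 0.1936 = 6.897 mg/L.
DO = C_s − D = 8.53 − 6.897 = 1.633 mg/L.

DO ≈ 1.63 mg/L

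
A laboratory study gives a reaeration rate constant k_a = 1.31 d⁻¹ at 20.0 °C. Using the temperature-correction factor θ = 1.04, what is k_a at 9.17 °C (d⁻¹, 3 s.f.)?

k_a(T₂) = k_a(T₁) · θ^(T₂−T₁) = 1.31 × 1.04^(9.17−20.0)
= 1.31 × 1.04^-10.8 = 1.31 × 0.6539 = 0.8566 d⁻¹.

k_a ≈ 0.857 d⁻¹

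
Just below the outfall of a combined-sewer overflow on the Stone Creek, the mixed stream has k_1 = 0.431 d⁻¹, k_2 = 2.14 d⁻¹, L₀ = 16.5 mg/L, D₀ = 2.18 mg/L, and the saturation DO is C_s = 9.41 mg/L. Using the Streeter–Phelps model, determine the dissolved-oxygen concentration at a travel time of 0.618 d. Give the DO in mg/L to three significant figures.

k_1 L₀/(k_2−k_1) = 0.431×16.5/(2.14−0.431) = 7.111/1.709 = 4.161 mg/L.
e^(−k_1 t) = e^(−0.431×0.6180) = 0.7662; e^(−k_2 t) = e^(−2.14×0.6180) = 0.2665.
D = 4.161 × (0.7662 − 0.2665) + 2.18 × 0.2665 = 2.079 + 0.5809 = 2.660 mg/L.
DO = C_s − D = 9.41 − 2.660 = 6.750 mg/L.

DO ≈ 6.75 mg/L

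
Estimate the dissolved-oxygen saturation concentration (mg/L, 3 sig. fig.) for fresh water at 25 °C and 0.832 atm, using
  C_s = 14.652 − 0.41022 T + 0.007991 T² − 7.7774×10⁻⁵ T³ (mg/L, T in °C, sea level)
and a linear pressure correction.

At sea level: C_s = 14.652 − 0.41022×25 + 0.007991×25² − 7.7774×10⁻⁵×25³ = 8.176 mg/L.
Pressure correction: C_s' = 8.176 × 0.832 = 6.802 mg/L.

C_s ≈ 6.80 mg/L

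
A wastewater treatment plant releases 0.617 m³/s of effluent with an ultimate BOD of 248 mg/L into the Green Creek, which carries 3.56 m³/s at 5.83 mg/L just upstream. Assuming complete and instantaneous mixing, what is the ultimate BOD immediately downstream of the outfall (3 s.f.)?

41.6 mg/L

Flow-weighted mixing: C = (Q_r C_r + Q_w C_w)/(Q_r + Q_w)
= (3.56×5.83 + 0.617×248)/(3.56 + 0.617) = 173.8/4.177 = 41.60 mg/L.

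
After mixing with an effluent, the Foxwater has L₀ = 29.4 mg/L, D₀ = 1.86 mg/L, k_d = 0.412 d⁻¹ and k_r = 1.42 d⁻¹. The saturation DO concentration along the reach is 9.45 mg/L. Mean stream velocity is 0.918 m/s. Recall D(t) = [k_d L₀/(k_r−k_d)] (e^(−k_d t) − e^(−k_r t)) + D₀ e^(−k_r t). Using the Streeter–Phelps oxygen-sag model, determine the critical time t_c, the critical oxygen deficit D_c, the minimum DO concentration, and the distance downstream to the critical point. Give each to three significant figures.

t_c ≈ 1.06 d; D_c ≈ 5.51 mg/L; min DO ≈ 3.94 mg/L; x_c ≈ 84.1 km

At the critical point dD/dt = 0, so k_d L₀ e^(−k_d t) = k_r D. Substituting D(t) from the Streeter–Phelps equation and solving for t gives
t_c = ln[(k_r/k_d)(1 − D₀(k_r−k_d)/(k_d L₀))] / (k_r−k_d).
Here k_r−k_d = 1.008 d⁻¹ and 1 − D₀(k_r−k_d)/(k_d L₀) = 1 − 1.86×1.008/(0.412×29.4) = 0.8452, so
t_c = ln(3.447 × 0.8452) / 1.008 = 1.069 / 1.008 = 1.061 d.
D_c = (k_d/k_r) L₀ e^(−k_d t_c) = (0.412/1.42) × 29.4 × e^(−0.412×1.061) = 0.2901 × 29.4 × 0.6460 = 5.510 mg/L.
Minimum DO = C_s − D_c = 9.45 − 5.510 = 3.940 mg/L.
x_c = v t_c = 0.918 m/s × 1.061 d × 86400 s/d = 84130 m ≈ 84.1 km.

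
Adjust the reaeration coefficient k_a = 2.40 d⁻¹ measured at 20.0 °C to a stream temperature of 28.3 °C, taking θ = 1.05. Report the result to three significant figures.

k_a ≈ 3.60 d⁻¹

k_a(T₂) = k_a(T₁) · θ^(T₂−T₁) = 2.40 × 1.05^(28.3−20.0)
= 2.40 × 1.05^8.30 = 2.40 × 1.499 = 3.598 d⁻¹.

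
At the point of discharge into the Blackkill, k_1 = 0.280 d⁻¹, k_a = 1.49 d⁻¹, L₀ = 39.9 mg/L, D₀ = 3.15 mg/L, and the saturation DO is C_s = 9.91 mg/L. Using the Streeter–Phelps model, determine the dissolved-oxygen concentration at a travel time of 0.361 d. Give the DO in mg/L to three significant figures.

DO ≈ 5.12 mg/L

k_1 L₀/(k_a−k_1) = 0.280×39.9/(1.49−0.280) = 11.17/1.210 = 9.233 mg/L.
e^(−k_1 t) = e^(−0.280×0.3610) = 0.9039; e^(−k_a t) = e^(−1.49×0.3610) = 0.5840.
D = 9.233 × (0.9039 − 0.5840) + 3.15 × 0.5840 = 2.953 + 1.840 = 4.793 mg/L.
DO = C_s − D = 9.91 − 4.793 = 5.117 mg/L.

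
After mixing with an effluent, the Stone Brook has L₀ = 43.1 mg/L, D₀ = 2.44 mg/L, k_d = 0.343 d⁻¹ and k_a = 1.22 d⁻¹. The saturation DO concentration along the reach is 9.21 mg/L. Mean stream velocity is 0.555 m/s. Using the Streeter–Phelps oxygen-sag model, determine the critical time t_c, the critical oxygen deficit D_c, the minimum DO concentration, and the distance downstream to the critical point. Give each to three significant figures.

t_c ≈ 1.27 d; D_c ≈ 7.84 mg/L; min DO ≈ 1.37 mg/L; x_c ≈ 60.8 km

t_c = [1/(k_a−k_d)] ln[(k_a/k_d)(1 − D₀(k_a−k_d)/(k_d L₀))]
= [1/(1.22−0.343)] ln[(1.22/0.343)(1 − 2.44×0.8770/(0.343×43.1))]
= (1/0.8770) ln[3.557 × 0.8553] = 1.140 × ln(3.042) = 1.140 × 1.113 = 1.269 d.
D_c = (k_d/k_a) L₀ e^(−k_d t_c) = (0.343/1.22) × 43.1 × e^(−0.343×1.269) = 0.2811 × 43.1 × 0.6472 = 7.842 mg/L.
Minimum DO = C_s − D_c = 9.21 − 7.842 = 1.368 mg/L.
x_c = v t_c = 0.555 m/s × 1.269 d × 86400 s/d = 60830 m ≈ 60.8 km.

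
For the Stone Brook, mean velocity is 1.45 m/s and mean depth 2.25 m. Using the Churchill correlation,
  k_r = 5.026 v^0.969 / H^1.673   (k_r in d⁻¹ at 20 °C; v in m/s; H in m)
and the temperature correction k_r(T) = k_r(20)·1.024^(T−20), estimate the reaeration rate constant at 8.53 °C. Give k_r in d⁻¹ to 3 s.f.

k_r ≈ 1.41 d⁻¹

k_r(20) = 5.026 × 1.45^0.969 / 2.25^1.673 = 5.026 × 1.433 / 3.883 = 1.855 d⁻¹.
k_r(8.53) = 1.855 × 1.024^(8.53−20) = 1.855 × 0.7618 = 1.413 d⁻¹.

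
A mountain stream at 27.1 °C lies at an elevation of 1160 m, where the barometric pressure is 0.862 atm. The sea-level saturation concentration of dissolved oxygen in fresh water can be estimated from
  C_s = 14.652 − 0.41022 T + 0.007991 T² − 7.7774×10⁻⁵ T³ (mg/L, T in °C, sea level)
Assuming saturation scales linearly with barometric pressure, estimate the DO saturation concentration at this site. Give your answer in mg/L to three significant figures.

C_s ≈ 6.77 mg/L

At sea level: C_s = 14.652 − 0.41022×27.1 + 0.007991×27.1² − 7.7774×10⁻⁵×27.1³ = 7.856 mg/L.
Pressure correction: C_s' = 7.856 × 0.862 = 6.772 mg/L.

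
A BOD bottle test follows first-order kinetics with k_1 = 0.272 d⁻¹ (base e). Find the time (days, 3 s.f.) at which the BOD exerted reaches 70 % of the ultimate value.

y/L₀ = 1 − e^(−k_1 t) = 0.70 ⇒ e^(−k_1 t) = 0.300
t = −ln(0.300) / 0.272 = 1.204 / 0.272 = 4.426 d.

t ≈ 4.43 d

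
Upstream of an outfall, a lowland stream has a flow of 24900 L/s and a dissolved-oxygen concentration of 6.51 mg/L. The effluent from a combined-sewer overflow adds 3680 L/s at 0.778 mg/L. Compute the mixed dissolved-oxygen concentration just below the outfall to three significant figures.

5.77 mg/L

Flow-weighted mixing: C = (Q_r C_r + Q_w C_w)/(Q_r + Q_w)
= (24900×6.51 + 3680×0.778)/(24900 + 3680) = 165000/28580 = 5.772 mg/L.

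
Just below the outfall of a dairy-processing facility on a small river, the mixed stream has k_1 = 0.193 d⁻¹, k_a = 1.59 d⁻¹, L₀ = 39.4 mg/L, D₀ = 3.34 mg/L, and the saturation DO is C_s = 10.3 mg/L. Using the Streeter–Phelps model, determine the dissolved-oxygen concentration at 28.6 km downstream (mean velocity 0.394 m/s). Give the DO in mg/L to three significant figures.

Travel time t = x/v = 28.6 km / (0.394 m/s) = 28600 m / 0.394 m/s = 72590 s = 0.8401 d.
k_1 L₀/(k_a−k_1) = 0.193×39.4/(1.59−0.193) = 7.604/1.397 = 5.443 mg/L.
e^(−k_1 t) = e^(−0.193×0.8401) = 0.8503; e^(−k_a t) = e^(−1.59×0.8401) = 0.2629.
D = 5.443 × (0.8503 − 0.2629) + 3.34 × 0.2629 = 3.197 + 0.8782 = 4.075 mg/L.
DO = C_s − D = 10.3 − 4.075 = 6.225 mg/L.

DO ≈ 6.22 mg/L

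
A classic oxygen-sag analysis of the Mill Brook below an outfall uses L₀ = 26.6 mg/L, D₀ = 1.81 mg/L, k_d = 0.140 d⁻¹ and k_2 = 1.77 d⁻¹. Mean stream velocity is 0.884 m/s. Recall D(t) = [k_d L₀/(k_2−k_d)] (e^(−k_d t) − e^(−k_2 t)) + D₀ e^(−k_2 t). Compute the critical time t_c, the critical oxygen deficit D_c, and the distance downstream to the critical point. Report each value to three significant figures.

t_c ≈ 0.592 d; D_c ≈ 1.94 mg/L; x_c ≈ 45.3 km

t_c = [1/(k_2−k_d)] ln[(k_2/k_d)(1 − D₀(k_2−k_d)/(k_d L₀))]
= [1/(1.77−0.140)] ln[(1.77/0.140)(1 − 1.81×1.630/(0.140×26.6))]
= (1/1.630) ln[12.64 × 0.2078] = 0.6135 × ln(2.627) = 0.6135 × 0.9657 = 0.5925 d.
L(t_c) = L₀ e^(−k_d t_c) = 26.6 × 0.9204 = 24.48 mg/L, and at the critical point k_2 D_c = k_d L, so D_c = (0.140/1.77) × 24.48 = 1.936 mg/L.
x_c = v t_c = 0.884 m/s × 0.5925 d × 86400 s/d = 45250 m ≈ 45.3 km.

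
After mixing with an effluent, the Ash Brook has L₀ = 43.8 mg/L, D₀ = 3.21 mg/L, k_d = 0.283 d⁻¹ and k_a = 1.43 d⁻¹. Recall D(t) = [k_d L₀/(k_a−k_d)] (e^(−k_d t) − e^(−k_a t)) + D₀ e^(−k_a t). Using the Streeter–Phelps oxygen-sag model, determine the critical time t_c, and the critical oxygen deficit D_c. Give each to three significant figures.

t_c ≈ 1.11 d; D_c ≈ 6.34 mg/L

At the critical point dD/dt = 0, so k_d L₀ e^(−k_d t) = k_a D. Substituting D(t) from the Streeter–Phelps equation and solving for t gives
t_c = ln[(k_a/k_d)(1 − D₀(k_a−k_d)/(k_d L₀))] / (k_a−k_d).
Here k_a−k_d = 1.147 d⁻¹ and 1 − D₀(k_a−k_d)/(k_d L₀) = 1 − 3.21×1.147/(0.283×43.8) = 0.7030, so
t_c = ln(5.053 × 0.7030) / 1.147 = 1.268 / 1.147 = 1.105 d.
D_c = (k_d/k_a) L₀ e^(−k_d t_c) = (0.283/1.43) × 43.8 × e^(−0.283×1.105) = 0.1979 × 43.8 × 0.7314 = 6.340 mg/L.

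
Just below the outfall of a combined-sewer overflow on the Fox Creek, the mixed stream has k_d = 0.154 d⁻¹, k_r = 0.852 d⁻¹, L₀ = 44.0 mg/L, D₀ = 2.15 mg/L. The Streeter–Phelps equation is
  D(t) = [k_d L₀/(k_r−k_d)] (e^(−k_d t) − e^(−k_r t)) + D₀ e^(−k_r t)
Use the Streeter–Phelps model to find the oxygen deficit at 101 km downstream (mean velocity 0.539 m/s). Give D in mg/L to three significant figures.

D ≈ 5.76 mg/L

Travel time t = x/v = 101 km / (0.539 m/s) = 101000 m / 0.539 m/s = 187400 s = 2.169 d.
k_d L₀/(k_r−k_d) = 0.154×44.0/(0.852−0.154) = 6.776/0.6980 = 9.708 mg/L.
e^(−k_d t) = e^(−0.154×2.169) = 0.7161; e^(−k_r t) = e^(−0.852×2.169) = 0.1576.
D = 9.708 × (0.7161 − 0.1576) + 2.15 × 0.1576 = 5.422 + 0.3388 = 5.760 mg/L.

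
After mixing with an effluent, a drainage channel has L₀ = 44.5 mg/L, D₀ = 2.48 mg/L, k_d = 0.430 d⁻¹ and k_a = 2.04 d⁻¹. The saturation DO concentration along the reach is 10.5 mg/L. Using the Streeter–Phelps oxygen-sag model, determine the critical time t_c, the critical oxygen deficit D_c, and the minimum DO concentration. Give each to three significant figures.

t_c ≈ 0.822 d; D_c ≈ 6.59 mg/L; min DO ≈ 3.91 mg/L

t_c = [1/(k_a−k_d)] ln[(k_a/k_d)(1 − D₀(k_a−k_d)/(k_d L₀))]
= [1/(2.04−0.430)] ln[(2.04/0.430)(1 − 2.48×1.610/(0.430×44.5))]
= (1/1.610) ln[4.744 × 0.7913] = 0.6211 × ln(3.754) = 0.6211 × 1.323 = 0.8217 d.
L(t_c) = L₀ e^(−k_d t_c) = 44.5 × 0.7024 = 31.25 mg/L, and at the critical point k_a D_c = k_d L, so D_c = (0.430/2.04) × 31.25 = 6.588 mg/L.
Minimum DO = C_s − D_c = 10.5 − 6.588 = 3.912 mg/L.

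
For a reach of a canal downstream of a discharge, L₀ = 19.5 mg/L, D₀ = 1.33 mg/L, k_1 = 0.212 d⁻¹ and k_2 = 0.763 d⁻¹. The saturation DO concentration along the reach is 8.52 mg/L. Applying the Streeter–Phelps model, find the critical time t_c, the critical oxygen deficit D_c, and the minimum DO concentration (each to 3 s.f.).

t_c ≈ 1.97 d; D_c ≈ 3.57 mg/L; min DO ≈ 4.95 mg/L

With k_2/k_1 = 3.599 and 1 − D₀(k_2−k_1)/(k_1 L₀) = 0.8227,
t_c = ln(3.599 × 0.8227) / (0.763 − 0.212) = ln(2.961) / 0.5510 = 1.086/0.5510 = 1.970 d.
L(t_c) = L₀ e^(−k_1 t_c) = 19.5 × 0.6586 = 12.84 mg/L, and at the critical point k_2 D_c = k_1 L, so D_c = (0.212/0.763) × 12.84 = 3.568 mg/L.
Minimum DO = C_s − D_c = 8.52 − 3.568 = 4.952 mg/L.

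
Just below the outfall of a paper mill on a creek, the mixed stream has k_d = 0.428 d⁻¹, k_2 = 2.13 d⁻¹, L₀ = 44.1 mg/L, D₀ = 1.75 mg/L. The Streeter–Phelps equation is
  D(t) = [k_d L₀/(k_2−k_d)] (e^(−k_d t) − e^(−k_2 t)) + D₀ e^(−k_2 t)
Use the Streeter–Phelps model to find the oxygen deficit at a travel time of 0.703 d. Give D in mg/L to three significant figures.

k_d L₀/(k_2−k_d) = 0.428×44.1/(2.13−0.428) = 18.87/1.702 = 11.09 mg/L.
e^(−k_d t) = e^(−0.428×0.7030) = 0.7402; e^(−k_2 t) = e^(−2.13×0.7030) = 0.2237.
D = 11.09 × (0.7402 − 0.2237) + 1.75 × 0.2237 = 5.727 + 0.3915 = 6.119 mg/L.

D ≈ 6.12 mg/L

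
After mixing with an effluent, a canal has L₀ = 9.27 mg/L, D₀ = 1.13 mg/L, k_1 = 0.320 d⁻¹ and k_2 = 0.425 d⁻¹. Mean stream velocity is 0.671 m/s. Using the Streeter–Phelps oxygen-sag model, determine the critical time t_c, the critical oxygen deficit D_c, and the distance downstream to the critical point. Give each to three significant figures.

t_c ≈ 2.31 d; D_c ≈ 3.33 mg/L; x_c ≈ 134 km

At the critical point dD/dt = 0, so k_1 L₀ e^(−k_1 t) = k_2 D. Substituting D(t) from the Streeter–Phelps equation and solving for t gives
t_c = ln[(k_2/k_1)(1 − D₀(k_2−k_1)/(k_1 L₀))] / (k_2−k_1).
Here k_2−k_1 = 0.1050 d⁻¹ and 1 − D₀(k_2−k_1)/(k_1 L₀) = 1 − 1.13×0.1050/(0.320×9.27) = 0.9600, so
t_c = ln(1.328 × 0.9600) / 0.1050 = 0.2429 / 0.1050 = 2.314 d.
D_c = (k_1/k_2) L₀ e^(−k_1 t_c) = (0.320/0.425) × 9.27 × e^(−0.320×2.314) = 0.7529 × 9.27 × 0.4769 = 3.329 mg/L.
x_c = v t_c = 0.671 m/s × 2.314 d × 86400 s/d = 134100 m ≈ 134 km.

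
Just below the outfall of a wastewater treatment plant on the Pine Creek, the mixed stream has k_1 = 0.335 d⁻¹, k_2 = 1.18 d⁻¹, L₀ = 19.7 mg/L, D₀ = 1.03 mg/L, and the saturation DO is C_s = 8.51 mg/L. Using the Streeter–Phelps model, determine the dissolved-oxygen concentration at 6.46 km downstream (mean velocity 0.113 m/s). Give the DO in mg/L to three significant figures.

Travel time t = x/v = 6.46 km / (0.113 m/s) = 6460 m / 0.113 m/s = 57170 s = 0.6617 d.
k_1 L₀/(k_2−k_1) = 0.335×19.7/(1.18−0.335) = 6.599/0.8450 = 7.810 mg/L.
e^(−k_1 t) = e^(−0.335×0.6617) = 0.8012; e^(−k_2 t) = e^(−1.18×0.6617) = 0.4581.
D = 7.810 × (0.8012 − 0.4581) + 1.03 × 0.4581 = 2.680 + 0.4718 = 3.152 mg/L.
DO = C_s − D = 8.51 − 3.152 = 5.358 mg/L.

DO ≈ 5.36 mg/L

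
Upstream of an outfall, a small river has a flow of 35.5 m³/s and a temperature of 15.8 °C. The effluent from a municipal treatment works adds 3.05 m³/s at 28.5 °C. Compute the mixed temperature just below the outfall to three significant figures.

16.8 °C

Flow-weighted mixing: C = (Q_r C_r + Q_w C_w)/(Q_r + Q_w)
= (35.5×15.8 + 3.05×28.5)/(35.5 + 3.05) = 647.8/38.55 = 16.80 °C.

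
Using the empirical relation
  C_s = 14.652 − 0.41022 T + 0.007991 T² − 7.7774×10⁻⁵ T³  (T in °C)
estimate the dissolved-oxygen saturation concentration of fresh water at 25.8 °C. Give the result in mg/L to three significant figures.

C_s ≈ 8.05 mg/L

C_s = 14.652 − 0.41022×25.8 + 0.007991×25.8² − 7.7774×10⁻⁵×25.8³ = 8.052 mg/L.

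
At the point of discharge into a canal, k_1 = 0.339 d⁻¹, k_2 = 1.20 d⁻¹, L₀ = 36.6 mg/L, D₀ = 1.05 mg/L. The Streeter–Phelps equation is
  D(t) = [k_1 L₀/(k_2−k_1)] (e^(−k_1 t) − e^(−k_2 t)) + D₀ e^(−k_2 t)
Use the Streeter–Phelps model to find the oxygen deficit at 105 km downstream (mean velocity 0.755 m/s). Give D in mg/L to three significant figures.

Travel time t = x/v = 105 km / (0.755 m/s) = 105000 m / 0.755 m/s = 139100 s = 1.610 d.
k_1 L₀/(k_2−k_1) = 0.339×36.6/(1.20−0.339) = 12.41/0.8610 = 14.41 mg/L.
e^(−k_1 t) = e^(−0.339×1.610) = 0.5795; e^(−k_2 t) = e^(−1.20×1.610) = 0.1449.
D = 14.41 × (0.5795 − 0.1449) + 1.05 × 0.1449 = 6.262 + 0.1522 = 6.414 mg/L.

D ≈ 6.41 mg/L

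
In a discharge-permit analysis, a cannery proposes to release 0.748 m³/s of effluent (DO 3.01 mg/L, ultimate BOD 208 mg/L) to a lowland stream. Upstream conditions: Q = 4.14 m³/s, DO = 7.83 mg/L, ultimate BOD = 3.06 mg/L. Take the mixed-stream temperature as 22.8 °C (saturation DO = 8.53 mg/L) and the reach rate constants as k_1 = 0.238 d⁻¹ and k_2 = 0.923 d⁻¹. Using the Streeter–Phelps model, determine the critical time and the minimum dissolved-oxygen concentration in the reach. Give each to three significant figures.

Mixed DO = (4.14×7.83 + 0.748×3.01)/(4.14+0.748) = 34.67/4.888 = 7.092 mg/L.
Mixed L₀ = (4.14×3.06 + 0.748×208)/(4.888) = 168.3/4.888 = 34.42 mg/L.
Initial deficit D₀ = C_s − DO₀ = 8.53 − 7.092 = 1.438 mg/L.
t_c = (1/0.6850) ln[(0.923/0.238)(1 − 1.438×0.6850/(0.238×34.42))] = 1.460 × ln(3.412) = 1.792 d.
D_c = (0.238/0.923) × 34.42 × e^(−0.238×1.792) = 0.2579 × 34.42 × 0.6528 = 5.794 mg/L.
Minimum DO = 8.53 − 5.794 = 2.736 mg/L.

t_c ≈ 1.79 d; minimum DO ≈ 2.74 mg/L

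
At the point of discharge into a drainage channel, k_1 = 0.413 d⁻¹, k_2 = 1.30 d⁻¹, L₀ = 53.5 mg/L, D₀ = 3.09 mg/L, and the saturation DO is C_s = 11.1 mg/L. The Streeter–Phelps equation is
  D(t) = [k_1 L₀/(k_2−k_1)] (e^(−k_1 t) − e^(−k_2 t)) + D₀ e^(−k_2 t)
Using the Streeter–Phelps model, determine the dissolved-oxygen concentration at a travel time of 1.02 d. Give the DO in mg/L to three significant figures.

DO ≈ 0.547 mg/L

k_1 L₀/(k_2−k_1) = 0.413×53.5/(1.30−0.413) = 22.10/0.8870 = 24.91 mg/L.
e^(−k_1 t) = e^(−0.413×1.020) = 0.6562; e^(−k_2 t) = e^(−1.30×1.020) = 0.2655.
D = 24.91 × (0.6562 − 0.2655) + 3.09 × 0.2655 = 9.732 + 0.8205 = 10.55 mg/L.
DO = C_s − D = 11.1 − 10.55 = 0.5475 mg/L.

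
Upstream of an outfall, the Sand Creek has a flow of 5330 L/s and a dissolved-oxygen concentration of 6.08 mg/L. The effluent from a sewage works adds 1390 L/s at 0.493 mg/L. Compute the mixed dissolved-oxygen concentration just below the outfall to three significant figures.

4.92 mg/L

Flow-weighted mixing: C = (Q_r C_r + Q_w C_w)/(Q_r + Q_w)
= (5330×6.08 + 1390×0.493)/(5330 + 1390) = 33090/6720 = 4.924 mg/L.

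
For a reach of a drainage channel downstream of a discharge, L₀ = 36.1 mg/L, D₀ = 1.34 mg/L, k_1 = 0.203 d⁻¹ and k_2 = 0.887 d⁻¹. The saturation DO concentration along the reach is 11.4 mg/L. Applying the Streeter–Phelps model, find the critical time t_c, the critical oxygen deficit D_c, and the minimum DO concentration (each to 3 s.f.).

t_c ≈ 1.96 d; D_c ≈ 5.55 mg/L; min DO ≈ 5.85 mg/L

t_c = [1/(k_2−k_1)] ln[(k_2/k_1)(1 − D₀(k_2−k_1)/(k_1 L₀))]
= [1/(0.887−0.203)] ln[(0.887/0.203)(1 − 1.34×0.6840/(0.203×36.1))]
= (1/0.6840) ln[4.369 × 0.8749] = 1.462 × ln(3.823) = 1.462 × 1.341 = 1.961 d.
L(t_c) = L₀ e^(−k_1 t_c) = 36.1 × 0.6717 = 24.25 mg/L, and at the critical point k_2 D_c = k_1 L, so D_c = (0.203/0.887) × 24.25 = 5.549 mg/L.
Minimum DO = C_s − D_c = 11.4 − 5.549 = 5.851 mg/L.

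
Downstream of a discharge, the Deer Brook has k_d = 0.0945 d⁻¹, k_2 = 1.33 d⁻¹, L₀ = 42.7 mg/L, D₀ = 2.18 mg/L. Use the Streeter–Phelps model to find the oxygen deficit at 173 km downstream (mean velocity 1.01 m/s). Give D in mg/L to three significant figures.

Travel time t = x/v = 173 km / (1.01 m/s) = 173000 m / 1.01 m/s = 171300 s = 1.982 d.
k_d L₀/(k_2−k_d) = 0.0945×42.7/(1.33−0.0945) = 4.035/1.236 = 3.266 mg/L.
e^(−k_d t) = e^(−0.0945×1.982) = 0.8292; e^(−k_2 t) = e^(−1.33×1.982) = 0.07160.
D = 3.266 × (0.8292 − 0.07160) + 2.18 × 0.07160 = 2.474 + 0.1561 = 2.630 mg/L.

D ≈ 2.63 mg/L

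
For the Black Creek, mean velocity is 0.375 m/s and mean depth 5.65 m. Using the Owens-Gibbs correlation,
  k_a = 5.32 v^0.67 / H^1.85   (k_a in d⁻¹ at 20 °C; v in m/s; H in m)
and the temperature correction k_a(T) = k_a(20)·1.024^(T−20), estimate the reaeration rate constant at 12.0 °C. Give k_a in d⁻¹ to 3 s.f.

k_a(20) = 5.32 × 0.375^0.67 / 5.65^1.85 = 5.32 × 0.5183 / 24.62 = 0.1120 d⁻¹.
k_a(12.0) = 0.1120 × 1.024^(12.0−20) = 0.1120 × 0.8272 = 0.09265 d⁻¹.

k_a ≈ 0.0926 d⁻¹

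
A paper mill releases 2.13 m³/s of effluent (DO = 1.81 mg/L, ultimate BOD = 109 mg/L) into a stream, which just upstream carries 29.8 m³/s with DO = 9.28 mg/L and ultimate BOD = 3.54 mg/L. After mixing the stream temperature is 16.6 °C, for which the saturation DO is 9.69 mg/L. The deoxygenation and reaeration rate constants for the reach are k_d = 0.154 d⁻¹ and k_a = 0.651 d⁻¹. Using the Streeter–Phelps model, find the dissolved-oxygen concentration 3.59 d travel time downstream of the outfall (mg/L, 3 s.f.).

Mixed DO = (29.8×9.28 + 2.13×1.81)/(29.8+2.13) = 280.4/31.93 = 8.782 mg/L.
Mixed L₀ = (29.8×3.54 + 2.13×109)/(31.93) = 337.7/31.93 = 10.58 mg/L.
Initial deficit D₀ = C_s − DO₀ = 9.69 − 8.782 = 0.9083 mg/L.
D(3.59) = [0.154×10.58/(0.651−0.154)](e^(−0.154×3.59) − e^(−0.651×3.59)) + 0.9083 e^(−0.651×3.59)
= 3.277 × (0.5753 − 0.09661) + 0.9083 × 0.09661 = 1.656 mg/L.
DO = 9.69 − 1.656 = 8.034 mg/L.

DO ≈ 8.03 mg/L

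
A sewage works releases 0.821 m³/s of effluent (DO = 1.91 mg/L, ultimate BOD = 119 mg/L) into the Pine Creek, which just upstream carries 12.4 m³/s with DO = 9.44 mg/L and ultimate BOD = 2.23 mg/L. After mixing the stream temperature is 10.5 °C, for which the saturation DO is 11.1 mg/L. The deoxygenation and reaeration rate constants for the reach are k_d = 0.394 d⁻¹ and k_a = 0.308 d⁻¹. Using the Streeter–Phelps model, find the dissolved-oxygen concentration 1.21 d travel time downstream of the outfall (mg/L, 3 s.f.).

Mixed DO = (12.4×9.44 + 0.821×1.91)/(12.4+0.821) = 118.6/13.22 = 8.972 mg/L.
Mixed L₀ = (12.4×2.23 + 0.821×119)/(13.22) = 125.4/13.22 = 9.481 mg/L.
Initial deficit D₀ = C_s − DO₀ = 11.1 − 8.972 = 2.128 mg/L.
D(1.21) = [0.394×9.481/(0.308−0.394)](e^(−0.394×1.21) − e^(−0.308×1.21)) + 2.128 e^(−0.308×1.21)
= -43.44 × (0.6208 − 0.6889) + 2.128 × 0.6889 = 4.423 mg/L.
DO = 11.1 − 4.423 = 6.677 mg/L.

DO ≈ 6.68 mg/L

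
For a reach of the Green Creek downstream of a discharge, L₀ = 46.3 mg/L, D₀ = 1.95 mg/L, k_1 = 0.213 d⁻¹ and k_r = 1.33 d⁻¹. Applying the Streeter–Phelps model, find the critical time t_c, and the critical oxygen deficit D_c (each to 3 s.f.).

t_c ≈ 1.42 d; D_c ≈ 5.48 mg/L

With k_r/k_1 = 6.244 and 1 − D₀(k_r−k_1)/(k_1 L₀) = 0.7791,
t_c = ln(6.244 × 0.7791) / (1.33 − 0.213) = ln(4.865) / 1.117 = 1.582/1.117 = 1.416 d.
L(t_c) = L₀ e^(−k_1 t_c) = 46.3 × 0.7396 = 34.24 mg/L, and at the critical point k_r D_c = k_1 L, so D_c = (0.213/1.33) × 34.24 = 5.484 mg/L.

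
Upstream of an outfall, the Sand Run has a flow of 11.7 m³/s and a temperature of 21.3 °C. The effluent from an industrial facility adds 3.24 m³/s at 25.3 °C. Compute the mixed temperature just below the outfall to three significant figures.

22.2 °C

Flow-weighted mixing: C = (Q_r C_r + Q_w C_w)/(Q_r + Q_w)
= (11.7×21.3 + 3.24×25.3)/(11.7 + 3.24) = 331.2/14.94 = 22.17 °C.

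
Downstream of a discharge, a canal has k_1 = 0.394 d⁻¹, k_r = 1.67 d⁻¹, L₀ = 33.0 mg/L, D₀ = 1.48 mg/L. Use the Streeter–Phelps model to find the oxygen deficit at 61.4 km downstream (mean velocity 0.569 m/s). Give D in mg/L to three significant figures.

D ≈ 5.15 mg/L

Travel time t = x/v = 61.4 km / (0.569 m/s) = 61400 m / 0.569 m/s = 107900 s = 1.249 d.
k_1 L₀/(k_r−k_1) = 0.394×33.0/(1.67−0.394) = 13.00/1.276 = 10.19 mg/L.
e^(−k_1 t) = e^(−0.394×1.249) = 0.6114; e^(−k_r t) = e^(−1.67×1.249) = 0.1242.
D = 10.19 × (0.6114 − 0.1242) + 1.48 × 0.1242 = 4.964 + 0.1838 = 5.148 mg/L.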